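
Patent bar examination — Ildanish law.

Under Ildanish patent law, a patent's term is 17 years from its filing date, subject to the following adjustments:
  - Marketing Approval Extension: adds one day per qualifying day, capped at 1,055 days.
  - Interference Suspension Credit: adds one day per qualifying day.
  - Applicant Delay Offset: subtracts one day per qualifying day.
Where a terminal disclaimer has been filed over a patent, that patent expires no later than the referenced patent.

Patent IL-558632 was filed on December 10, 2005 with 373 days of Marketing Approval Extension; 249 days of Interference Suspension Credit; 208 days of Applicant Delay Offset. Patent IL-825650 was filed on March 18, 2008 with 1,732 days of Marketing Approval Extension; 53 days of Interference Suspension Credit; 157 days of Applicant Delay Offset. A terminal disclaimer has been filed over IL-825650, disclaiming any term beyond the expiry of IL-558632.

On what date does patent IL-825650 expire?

Natural term of IL-825650:
  Base: filing + 17 years → 18 March 2025.
  Marketing Approval Extension: 1732 days claimed exceeds the 1055-day cap, so +1055 days → 6 February 2028.
  Interference Suspension Credit: +53 days → 30 March 2028.
  Applicant Delay Offset: −157 days → 25 October 2027.
Expiry of referenced patent IL-558632:
  Base: filing + 17 years → 10 December 2022.
  Marketing Approval Extension: 373 days (within the 1055-day cap) → +373 days → 18 December 2023.
  Interference Suspension Credit: +249 days → 23 August 2024.
  Applicant Delay Offset: −208 days → 28 January 2024.
Terminal disclaimer: IL-825650 expires on the earlier of 25 October 2027 and 28 January 2024.

January 28, 2024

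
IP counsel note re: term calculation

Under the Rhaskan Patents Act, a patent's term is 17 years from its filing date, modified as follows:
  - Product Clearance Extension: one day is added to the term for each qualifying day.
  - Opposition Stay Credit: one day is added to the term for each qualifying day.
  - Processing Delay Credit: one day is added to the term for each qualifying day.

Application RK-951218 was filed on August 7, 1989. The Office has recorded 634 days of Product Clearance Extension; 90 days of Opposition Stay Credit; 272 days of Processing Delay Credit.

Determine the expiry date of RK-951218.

2009-04-29

Base term: filing date + 17 years → 7 August 2006.
Product Clearance Extension: +634 days → 2 May 2008.
Opposition Stay Credit: +90 days → 31 July 2008.
Processing Delay Credit: +272 days → 29 April 2009.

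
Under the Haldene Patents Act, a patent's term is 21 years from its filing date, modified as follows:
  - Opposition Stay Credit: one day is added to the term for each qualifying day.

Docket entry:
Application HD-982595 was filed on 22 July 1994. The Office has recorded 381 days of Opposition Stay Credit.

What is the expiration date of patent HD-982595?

2016-08-06

Base term: filing date + 21 years → 22 July 2015.
Opposition Stay Credit: +381 days → 6 August 2016.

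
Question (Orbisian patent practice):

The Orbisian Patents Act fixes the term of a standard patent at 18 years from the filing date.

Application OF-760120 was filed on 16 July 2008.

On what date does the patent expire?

Filing date + 18 years → 16 July 2026.

2026-07-16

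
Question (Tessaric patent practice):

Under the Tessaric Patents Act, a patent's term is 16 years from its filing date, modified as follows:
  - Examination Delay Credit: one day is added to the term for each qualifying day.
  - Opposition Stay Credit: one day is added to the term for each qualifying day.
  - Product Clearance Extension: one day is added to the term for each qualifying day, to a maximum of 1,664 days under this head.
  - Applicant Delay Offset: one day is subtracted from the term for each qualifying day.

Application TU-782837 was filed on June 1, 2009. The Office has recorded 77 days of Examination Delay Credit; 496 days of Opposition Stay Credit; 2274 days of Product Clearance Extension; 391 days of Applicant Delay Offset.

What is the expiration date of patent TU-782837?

2030-06-21

Base term: filing date + 16 years → 1 June 2025.
Examination Delay Credit: +77 days → 17 August 2025.
Opposition Stay Credit: +496 days → 26 December 2026.
Product Clearance Extension: 2274 days claimed exceeds the 1664-day cap, so +1664 days → 17 July 2031.
Applicant Delay Offset: −391 days → 21 June 2030.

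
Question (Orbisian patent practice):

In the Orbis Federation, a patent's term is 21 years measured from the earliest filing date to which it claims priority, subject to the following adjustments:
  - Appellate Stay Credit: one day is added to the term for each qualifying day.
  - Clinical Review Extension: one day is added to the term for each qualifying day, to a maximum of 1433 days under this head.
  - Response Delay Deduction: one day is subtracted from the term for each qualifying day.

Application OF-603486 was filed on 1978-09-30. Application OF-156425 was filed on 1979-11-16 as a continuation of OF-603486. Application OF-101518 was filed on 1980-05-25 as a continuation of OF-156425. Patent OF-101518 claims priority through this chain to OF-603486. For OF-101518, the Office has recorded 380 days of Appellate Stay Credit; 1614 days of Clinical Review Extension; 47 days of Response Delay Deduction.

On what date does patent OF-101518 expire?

Earliest priority filing: 30 September 1978.
Base term: 30 September 1978 + 21 years → 30 September 1999.
Appellate Stay Credit: +380 days → 14 October 2000.
Clinical Review Extension: 1614 days claimed exceeds the 1433-day cap, so +1433 days → 16 September 2004.
Response Delay Deduction: −47 days → 31 July 2004.

July 31, 2004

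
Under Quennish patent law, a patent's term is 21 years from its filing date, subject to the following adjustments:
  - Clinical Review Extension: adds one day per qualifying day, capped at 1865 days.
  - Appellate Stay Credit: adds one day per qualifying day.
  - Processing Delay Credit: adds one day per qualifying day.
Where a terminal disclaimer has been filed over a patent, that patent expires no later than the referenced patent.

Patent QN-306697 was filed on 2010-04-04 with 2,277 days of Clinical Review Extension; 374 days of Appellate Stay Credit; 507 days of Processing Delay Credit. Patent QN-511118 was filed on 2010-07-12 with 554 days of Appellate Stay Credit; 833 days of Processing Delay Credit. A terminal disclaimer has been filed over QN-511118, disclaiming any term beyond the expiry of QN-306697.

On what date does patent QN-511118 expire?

Natural term of QN-511118:
  Base: filing + 21 years → 12 July 2031.
  Appellate Stay Credit: +554 days → 16 January 2033.
  Processing Delay Credit: +833 days → 29 April 2035.
Expiry of referenced patent QN-306697:
  Base: filing + 21 years → 4 April 2031.
  Clinical Review Extension: 2277 days claimed exceeds the 1865-day cap, so +1865 days → 12 May 2036.
  Appellate Stay Credit: +374 days → 21 May 2037.
  Processing Delay Credit: +507 days → 10 October 2038.
Terminal disclaimer: QN-511118 expires on the earlier of 29 April 2035 and 10 October 2038.

2035-04-29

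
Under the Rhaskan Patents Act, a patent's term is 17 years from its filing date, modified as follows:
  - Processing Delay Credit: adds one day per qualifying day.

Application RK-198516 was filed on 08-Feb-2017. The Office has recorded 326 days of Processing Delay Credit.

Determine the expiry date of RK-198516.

December 31, 2034

Base term: filing date + 17 years → 8 February 2034.
Processing Delay Credit: +326 days → 31 December 2034.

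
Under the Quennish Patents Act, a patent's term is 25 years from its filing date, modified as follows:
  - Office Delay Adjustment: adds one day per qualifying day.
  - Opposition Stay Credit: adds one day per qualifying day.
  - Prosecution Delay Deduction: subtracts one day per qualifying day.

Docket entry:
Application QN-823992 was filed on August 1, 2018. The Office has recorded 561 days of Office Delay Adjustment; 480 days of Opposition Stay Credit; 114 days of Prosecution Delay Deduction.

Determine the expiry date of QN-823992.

2046-02-13

Base term: filing date + 25 years → 1 August 2043.
Office Delay Adjustment: +561 days → 12 February 2045.
Opposition Stay Credit: +480 days → 7 June 2046.
Prosecution Delay Deduction: −114 days → 13 February 2046.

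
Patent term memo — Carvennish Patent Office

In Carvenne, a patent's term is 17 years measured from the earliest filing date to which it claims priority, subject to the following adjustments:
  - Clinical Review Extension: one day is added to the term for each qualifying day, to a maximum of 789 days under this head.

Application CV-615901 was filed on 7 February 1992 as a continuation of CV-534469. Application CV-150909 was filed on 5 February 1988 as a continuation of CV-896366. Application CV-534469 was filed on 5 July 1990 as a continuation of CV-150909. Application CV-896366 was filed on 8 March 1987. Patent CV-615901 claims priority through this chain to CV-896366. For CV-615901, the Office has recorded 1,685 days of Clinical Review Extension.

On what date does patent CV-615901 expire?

May 6, 2006

Earliest priority filing: 8 March 1987.
Base term: 8 March 1987 + 17 years → 8 March 2004.
Clinical Review Extension: 1685 days claimed exceeds the 789-day cap, so +789 days → 6 May 2006.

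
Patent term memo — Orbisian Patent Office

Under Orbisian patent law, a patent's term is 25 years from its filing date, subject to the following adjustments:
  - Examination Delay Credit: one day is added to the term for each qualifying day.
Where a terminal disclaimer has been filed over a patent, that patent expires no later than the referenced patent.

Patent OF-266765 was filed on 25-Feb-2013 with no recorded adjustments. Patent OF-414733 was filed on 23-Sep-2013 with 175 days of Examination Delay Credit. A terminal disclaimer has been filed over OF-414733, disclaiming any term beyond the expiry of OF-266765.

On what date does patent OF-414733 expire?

Natural term of OF-414733:
  Base: filing + 25 years → 23 September 2038.
  Examination Delay Credit: +175 days → 17 March 2039.
Expiry of referenced patent OF-266765:
  Base: filing + 25 years → 25 February 2038.
Terminal disclaimer: OF-414733 expires on the earlier of 17 March 2039 and 25 February 2038.

2038-02-25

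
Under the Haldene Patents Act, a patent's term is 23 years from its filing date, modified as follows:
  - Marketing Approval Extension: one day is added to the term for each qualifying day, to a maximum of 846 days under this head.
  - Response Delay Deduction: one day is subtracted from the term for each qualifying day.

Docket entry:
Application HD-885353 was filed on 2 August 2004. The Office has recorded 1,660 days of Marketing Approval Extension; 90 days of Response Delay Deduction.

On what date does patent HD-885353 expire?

Base term: filing date + 23 years → 2 August 2027.
Marketing Approval Extension: 1660 days claimed exceeds the 846-day cap, so +846 days → 25 November 2029.
Response Delay Deduction: −90 days → 27 August 2029.

2029-08-27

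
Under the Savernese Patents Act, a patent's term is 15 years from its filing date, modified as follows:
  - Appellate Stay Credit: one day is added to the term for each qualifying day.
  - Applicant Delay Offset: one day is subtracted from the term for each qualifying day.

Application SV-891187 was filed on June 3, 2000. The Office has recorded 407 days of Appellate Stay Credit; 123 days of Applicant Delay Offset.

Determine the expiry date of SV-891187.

Base term: filing date + 15 years → 3 June 2015.
Appellate Stay Credit: +407 days → 14 July 2016.
Applicant Delay Offset: −123 days → 13 March 2016.

March 13, 2016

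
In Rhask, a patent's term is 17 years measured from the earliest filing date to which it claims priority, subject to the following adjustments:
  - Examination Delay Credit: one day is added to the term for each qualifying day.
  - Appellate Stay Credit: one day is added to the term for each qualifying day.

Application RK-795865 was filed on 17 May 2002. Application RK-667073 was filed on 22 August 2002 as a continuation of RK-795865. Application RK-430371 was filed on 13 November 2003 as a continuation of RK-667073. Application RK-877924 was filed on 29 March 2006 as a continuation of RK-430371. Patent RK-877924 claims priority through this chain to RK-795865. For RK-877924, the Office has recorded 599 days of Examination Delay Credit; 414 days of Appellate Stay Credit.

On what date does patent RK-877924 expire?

Earliest priority filing: 17 May 2002.
Base term: 17 May 2002 + 17 years → 17 May 2019.
Examination Delay Credit: +599 days → 5 January 2021.
Appellate Stay Credit: +414 days → 23 February 2022.

February 23, 2022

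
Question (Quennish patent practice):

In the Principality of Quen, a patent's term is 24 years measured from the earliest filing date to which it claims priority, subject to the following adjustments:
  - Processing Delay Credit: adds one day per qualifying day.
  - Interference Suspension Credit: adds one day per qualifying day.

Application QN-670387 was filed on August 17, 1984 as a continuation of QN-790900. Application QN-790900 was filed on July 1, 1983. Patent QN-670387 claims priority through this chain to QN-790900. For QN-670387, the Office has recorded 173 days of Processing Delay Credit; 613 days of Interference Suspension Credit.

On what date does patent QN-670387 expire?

Earliest priority filing: 1 July 1983.
Base term: 1 July 1983 + 24 years → 1 July 2007.
Processing Delay Credit: +173 days → 21 December 2007.
Interference Suspension Credit: +613 days → 25 August 2009.

August 25, 2009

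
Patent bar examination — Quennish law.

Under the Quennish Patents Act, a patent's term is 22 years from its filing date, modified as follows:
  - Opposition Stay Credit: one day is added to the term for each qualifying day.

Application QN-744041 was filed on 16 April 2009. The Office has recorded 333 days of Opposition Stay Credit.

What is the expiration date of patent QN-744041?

2032-03-14

Base term: filing date + 22 years → 16 April 2031.
Opposition Stay Credit: +333 days → 14 March 2032.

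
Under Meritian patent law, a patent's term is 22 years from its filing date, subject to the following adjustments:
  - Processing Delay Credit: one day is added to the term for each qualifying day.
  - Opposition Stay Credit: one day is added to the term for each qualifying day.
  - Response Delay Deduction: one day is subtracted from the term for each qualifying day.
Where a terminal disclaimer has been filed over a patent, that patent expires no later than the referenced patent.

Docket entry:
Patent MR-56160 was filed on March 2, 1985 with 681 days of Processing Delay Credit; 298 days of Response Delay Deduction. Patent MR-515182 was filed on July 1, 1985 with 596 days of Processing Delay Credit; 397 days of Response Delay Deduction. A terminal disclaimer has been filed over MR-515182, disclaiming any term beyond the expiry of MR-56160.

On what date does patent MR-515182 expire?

Natural term of MR-515182:
  Base: filing + 22 years → 1 July 2007.
  Processing Delay Credit: +596 days → 16 February 2009.
  Response Delay Deduction: −397 days → 16 January 2008.
Expiry of referenced patent MR-56160:
  Base: filing + 22 years → 2 March 2007.
  Processing Delay Credit: +681 days → 11 January 2009.
  Response Delay Deduction: −298 days → 19 March 2008.
Terminal disclaimer: MR-515182 expires on the earlier of 16 January 2008 and 19 March 2008.

2008-01-16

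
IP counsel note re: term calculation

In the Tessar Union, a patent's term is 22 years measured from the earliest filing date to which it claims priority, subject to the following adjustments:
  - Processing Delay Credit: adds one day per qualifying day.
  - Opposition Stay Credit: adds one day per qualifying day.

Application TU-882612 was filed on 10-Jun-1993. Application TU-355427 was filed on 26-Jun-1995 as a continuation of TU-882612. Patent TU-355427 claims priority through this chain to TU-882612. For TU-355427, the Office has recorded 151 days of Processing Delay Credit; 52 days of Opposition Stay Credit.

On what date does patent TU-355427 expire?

December 30, 2015

Earliest priority filing: 10 June 1993.
Base term: 10 June 1993 + 22 years → 10 June 2015.
Processing Delay Credit: +151 days → 8 November 2015.
Opposition Stay Credit: +52 days → 30 December 2015.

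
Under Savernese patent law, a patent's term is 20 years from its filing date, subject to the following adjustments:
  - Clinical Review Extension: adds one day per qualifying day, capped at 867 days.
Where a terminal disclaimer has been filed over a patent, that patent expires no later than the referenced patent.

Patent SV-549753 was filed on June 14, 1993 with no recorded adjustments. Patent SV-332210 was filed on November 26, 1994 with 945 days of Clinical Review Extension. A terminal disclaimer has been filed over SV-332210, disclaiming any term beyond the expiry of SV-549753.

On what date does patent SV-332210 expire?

June 14, 2013

Natural term of SV-332210:
  Base: filing + 20 years → 26 November 2014.
  Clinical Review Extension: 945 days claimed exceeds the 867-day cap, so +867 days → 11 April 2017.
Expiry of referenced patent SV-549753:
  Base: filing + 20 years → 14 June 2013.
Terminal disclaimer: SV-332210 expires on the earlier of 11 April 2017 and 14 June 2013.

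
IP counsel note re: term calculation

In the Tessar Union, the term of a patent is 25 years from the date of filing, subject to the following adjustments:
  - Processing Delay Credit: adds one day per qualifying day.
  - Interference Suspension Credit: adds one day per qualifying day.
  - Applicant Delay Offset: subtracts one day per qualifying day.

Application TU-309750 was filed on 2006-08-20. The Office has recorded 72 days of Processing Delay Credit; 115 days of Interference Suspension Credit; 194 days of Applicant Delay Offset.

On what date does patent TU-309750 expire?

Base term: filing date + 25 years → 20 August 2031.
Processing Delay Credit: +72 days → 31 October 2031.
Interference Suspension Credit: +115 days → 23 February 2032.
Applicant Delay Offset: −194 days → 13 August 2031.

August 13, 2031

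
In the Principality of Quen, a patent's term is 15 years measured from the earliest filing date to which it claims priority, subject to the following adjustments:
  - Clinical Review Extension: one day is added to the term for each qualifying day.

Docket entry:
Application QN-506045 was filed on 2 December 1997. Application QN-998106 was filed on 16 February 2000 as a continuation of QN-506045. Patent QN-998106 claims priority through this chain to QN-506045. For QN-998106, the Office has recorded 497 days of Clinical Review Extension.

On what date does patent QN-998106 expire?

Earliest priority filing: 2 December 1997.
Base term: 2 December 1997 + 15 years → 2 December 2012.
Clinical Review Extension: +497 days → 13 April 2014.

April 13, 2014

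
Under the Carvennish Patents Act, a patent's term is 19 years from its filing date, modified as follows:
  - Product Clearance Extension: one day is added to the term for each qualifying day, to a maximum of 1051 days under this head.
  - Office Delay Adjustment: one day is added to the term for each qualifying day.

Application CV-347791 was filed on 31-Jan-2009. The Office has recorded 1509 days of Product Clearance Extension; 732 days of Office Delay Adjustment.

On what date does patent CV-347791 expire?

December 18, 2032

Base term: filing date + 19 years → 31 January 2028.
Product Clearance Extension: 1509 days claimed exceeds the 1051-day cap, so +1051 days → 17 December 2030.
Office Delay Adjustment: +732 days → 18 December 2032.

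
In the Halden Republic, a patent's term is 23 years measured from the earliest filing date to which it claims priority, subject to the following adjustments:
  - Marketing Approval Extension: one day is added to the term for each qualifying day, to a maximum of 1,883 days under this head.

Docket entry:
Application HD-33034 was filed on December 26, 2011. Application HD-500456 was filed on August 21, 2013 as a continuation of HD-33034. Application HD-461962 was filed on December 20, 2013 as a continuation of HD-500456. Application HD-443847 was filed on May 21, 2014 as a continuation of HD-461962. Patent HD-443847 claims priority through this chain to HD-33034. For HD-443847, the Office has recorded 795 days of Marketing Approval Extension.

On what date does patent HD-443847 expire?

Earliest priority filing: 26 December 2011.
Base term: 26 December 2011 + 23 years → 26 December 2034.
Marketing Approval Extension: 795 days (within the 1883-day cap) → +795 days → 28 February 2037.

February 28, 2037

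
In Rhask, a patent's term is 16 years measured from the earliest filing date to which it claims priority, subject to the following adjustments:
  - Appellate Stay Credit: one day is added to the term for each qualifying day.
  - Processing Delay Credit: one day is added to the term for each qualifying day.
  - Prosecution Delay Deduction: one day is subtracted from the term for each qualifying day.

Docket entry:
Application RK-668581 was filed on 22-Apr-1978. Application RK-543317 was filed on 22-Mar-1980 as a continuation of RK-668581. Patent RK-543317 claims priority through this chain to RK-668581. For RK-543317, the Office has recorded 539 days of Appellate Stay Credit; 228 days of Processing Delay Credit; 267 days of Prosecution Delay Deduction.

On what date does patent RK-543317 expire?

Earliest priority filing: 22 April 1978.
Base term: 22 April 1978 + 16 years → 22 April 1994.
Appellate Stay Credit: +539 days → 13 October 1995.
Processing Delay Credit: +228 days → 28 May 1996.
Prosecution Delay Deduction: −267 days → 4 September 1995.

1995-09-04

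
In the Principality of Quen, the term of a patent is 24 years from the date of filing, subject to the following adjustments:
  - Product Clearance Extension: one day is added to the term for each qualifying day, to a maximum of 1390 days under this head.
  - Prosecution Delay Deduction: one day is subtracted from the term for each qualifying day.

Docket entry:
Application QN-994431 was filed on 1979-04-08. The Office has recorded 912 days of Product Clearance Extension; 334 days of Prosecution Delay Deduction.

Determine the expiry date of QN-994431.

November 6, 2004

Base term: filing date + 24 years → 8 April 2003.
Product Clearance Extension: 912 days (within the 1390-day cap) → +912 days → 6 October 2005.
Prosecution Delay Deduction: −334 days → 6 November 2004.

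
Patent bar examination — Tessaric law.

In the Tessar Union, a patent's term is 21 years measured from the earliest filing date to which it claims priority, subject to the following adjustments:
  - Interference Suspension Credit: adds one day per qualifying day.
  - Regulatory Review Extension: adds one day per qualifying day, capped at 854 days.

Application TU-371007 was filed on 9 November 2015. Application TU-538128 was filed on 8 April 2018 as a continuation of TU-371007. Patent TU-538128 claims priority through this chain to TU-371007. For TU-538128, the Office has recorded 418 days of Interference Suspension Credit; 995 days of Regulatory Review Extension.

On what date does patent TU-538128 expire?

2040-05-04

Earliest priority filing: 9 November 2015.
Base term: 9 November 2015 + 21 years → 9 November 2036.
Interference Suspension Credit: +418 days → 1 January 2038.
Regulatory Review Extension: 995 days claimed exceeds the 854-day cap, so +854 days → 4 May 2040.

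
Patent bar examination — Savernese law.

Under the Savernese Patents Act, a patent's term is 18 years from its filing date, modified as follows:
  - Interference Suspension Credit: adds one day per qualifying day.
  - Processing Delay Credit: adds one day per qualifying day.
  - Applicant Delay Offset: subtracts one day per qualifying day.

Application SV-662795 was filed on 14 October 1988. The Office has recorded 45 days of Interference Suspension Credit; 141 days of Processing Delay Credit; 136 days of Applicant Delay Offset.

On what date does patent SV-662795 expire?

Base term: filing date + 18 years → 14 October 2006.
Interference Suspension Credit: +45 days → 28 November 2006.
Processing Delay Credit: +141 days → 18 April 2007.
Applicant Delay Offset: −136 days → 3 December 2006.

2006-12-03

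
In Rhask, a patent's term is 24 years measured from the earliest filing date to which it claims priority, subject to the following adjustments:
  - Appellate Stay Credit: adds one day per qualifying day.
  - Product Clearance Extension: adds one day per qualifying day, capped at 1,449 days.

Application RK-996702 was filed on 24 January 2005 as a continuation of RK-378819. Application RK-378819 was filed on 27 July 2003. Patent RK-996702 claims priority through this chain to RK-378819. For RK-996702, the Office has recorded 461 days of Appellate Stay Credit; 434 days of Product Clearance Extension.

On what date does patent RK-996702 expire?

Earliest priority filing: 27 July 2003.
Base term: 27 July 2003 + 24 years → 27 July 2027.
Appellate Stay Credit: +461 days → 30 October 2028.
Product Clearance Extension: 434 days (within the 1449-day cap) → +434 days → 7 January 2030.

2030-01-07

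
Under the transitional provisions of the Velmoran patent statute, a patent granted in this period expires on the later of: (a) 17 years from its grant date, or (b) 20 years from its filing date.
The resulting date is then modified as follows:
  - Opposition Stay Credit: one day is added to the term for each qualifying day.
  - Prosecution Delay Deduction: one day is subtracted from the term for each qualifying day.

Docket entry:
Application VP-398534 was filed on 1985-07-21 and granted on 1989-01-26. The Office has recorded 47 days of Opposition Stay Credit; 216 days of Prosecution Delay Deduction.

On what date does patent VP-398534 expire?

2005-08-10

(a) grant + 17 years → 26 January 2006.
(b) filing + 20 years → 21 July 2005.
Later of the two: 26 January 2006.
Opposition Stay Credit: +47 days → 14 March 2006.
Prosecution Delay Deduction: −216 days → 10 August 2005.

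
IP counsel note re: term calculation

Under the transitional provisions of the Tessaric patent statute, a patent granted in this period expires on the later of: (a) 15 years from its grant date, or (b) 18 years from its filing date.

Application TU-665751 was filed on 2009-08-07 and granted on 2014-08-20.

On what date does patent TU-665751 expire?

(a) grant + 15 years → 20 August 2029.
(b) filing + 18 years → 7 August 2027.
Later of the two: 20 August 2029.

2029-08-20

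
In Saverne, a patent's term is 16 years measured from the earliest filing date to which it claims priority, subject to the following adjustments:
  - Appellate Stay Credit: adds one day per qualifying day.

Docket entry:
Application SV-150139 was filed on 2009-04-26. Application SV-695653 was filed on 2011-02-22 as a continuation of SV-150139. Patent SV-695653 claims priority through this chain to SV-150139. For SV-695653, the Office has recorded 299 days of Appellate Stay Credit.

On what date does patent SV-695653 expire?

Earliest priority filing: 26 April 2009.
Base term: 26 April 2009 + 16 years → 26 April 2025.
Appellate Stay Credit: +299 days → 19 February 2026.

February 19, 2026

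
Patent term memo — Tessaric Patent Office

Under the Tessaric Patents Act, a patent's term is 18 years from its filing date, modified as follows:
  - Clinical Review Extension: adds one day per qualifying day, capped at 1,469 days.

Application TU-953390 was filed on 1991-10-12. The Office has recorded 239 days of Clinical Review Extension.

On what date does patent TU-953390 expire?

Base term: filing date + 18 years → 12 October 2009.
Clinical Review Extension: 239 days (within the 1469-day cap) → +239 days → 8 June 2010.

2010-06-08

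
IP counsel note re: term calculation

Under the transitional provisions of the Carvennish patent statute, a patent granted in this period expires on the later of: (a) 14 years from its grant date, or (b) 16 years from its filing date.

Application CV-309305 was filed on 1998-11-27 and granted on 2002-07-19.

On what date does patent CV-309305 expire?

July 19, 2016

(a) grant + 14 years → 19 July 2016.
(b) filing + 16 years → 27 November 2014.
Later of the two: 19 July 2016.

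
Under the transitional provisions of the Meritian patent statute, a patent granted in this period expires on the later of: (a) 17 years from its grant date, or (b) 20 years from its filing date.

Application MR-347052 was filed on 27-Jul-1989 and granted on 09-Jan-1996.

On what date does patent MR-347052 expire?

(a) grant + 17 years → 9 January 2013.
(b) filing + 20 years → 27 July 2009.
Later of the two: 9 January 2013.

January 9, 2013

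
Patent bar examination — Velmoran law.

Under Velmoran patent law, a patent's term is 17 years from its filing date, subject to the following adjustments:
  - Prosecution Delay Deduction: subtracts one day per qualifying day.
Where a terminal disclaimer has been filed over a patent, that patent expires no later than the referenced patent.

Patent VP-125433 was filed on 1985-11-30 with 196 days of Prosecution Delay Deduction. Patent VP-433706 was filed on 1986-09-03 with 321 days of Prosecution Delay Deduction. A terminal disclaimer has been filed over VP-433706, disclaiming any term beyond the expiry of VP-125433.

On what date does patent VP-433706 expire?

May 18, 2002

Natural term of VP-433706:
  Base: filing + 17 years → 3 September 2003.
  Prosecution Delay Deduction: −321 days → 17 October 2002.
Expiry of referenced patent VP-125433:
  Base: filing + 17 years → 30 November 2002.
  Prosecution Delay Deduction: −196 days → 18 May 2002.
Terminal disclaimer: VP-433706 expires on the earlier of 17 October 2002 and 18 May 2002.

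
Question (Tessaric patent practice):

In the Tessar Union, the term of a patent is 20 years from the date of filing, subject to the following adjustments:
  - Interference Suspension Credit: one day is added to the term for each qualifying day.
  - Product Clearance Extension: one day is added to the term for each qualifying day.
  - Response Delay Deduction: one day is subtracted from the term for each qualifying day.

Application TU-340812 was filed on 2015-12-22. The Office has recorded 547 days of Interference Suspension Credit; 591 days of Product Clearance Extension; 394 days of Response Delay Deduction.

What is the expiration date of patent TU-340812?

Base term: filing date + 20 years → 22 December 2035.
Interference Suspension Credit: +547 days → 21 June 2037.
Product Clearance Extension: +591 days → 2 February 2039.
Response Delay Deduction: −394 days → 4 January 2038.

2038-01-04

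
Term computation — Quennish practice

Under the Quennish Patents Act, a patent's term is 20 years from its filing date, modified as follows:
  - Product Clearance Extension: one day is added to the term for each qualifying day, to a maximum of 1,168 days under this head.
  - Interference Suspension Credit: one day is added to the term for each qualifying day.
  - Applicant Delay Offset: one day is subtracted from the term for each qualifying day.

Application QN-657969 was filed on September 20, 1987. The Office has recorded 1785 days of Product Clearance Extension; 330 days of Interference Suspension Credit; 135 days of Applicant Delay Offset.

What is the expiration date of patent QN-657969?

2011-06-14

Base term: filing date + 20 years → 20 September 2007.
Product Clearance Extension: 1785 days claimed exceeds the 1168-day cap, so +1168 days → 1 December 2010.
Interference Suspension Credit: +330 days → 27 October 2011.
Applicant Delay Offset: −135 days → 14 June 2011.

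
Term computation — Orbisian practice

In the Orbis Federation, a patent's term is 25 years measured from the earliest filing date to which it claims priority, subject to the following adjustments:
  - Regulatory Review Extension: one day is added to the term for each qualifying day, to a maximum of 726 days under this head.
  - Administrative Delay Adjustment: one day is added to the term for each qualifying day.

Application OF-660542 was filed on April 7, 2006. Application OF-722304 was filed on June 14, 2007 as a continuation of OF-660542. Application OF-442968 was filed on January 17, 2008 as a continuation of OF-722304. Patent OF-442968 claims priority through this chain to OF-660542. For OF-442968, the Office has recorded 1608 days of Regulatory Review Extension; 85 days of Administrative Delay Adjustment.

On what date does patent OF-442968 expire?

2033-06-26

Earliest priority filing: 7 April 2006.
Base term: 7 April 2006 + 25 years → 7 April 2031.
Regulatory Review Extension: 1608 days claimed exceeds the 726-day cap, so +726 days → 2 April 2033.
Administrative Delay Adjustment: +85 days → 26 June 2033.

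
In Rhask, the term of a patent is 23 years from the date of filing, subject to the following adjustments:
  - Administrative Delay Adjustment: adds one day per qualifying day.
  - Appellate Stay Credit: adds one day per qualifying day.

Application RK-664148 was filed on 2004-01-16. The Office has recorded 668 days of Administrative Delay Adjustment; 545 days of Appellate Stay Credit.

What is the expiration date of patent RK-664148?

Base term: filing date + 23 years → 16 January 2027.
Administrative Delay Adjustment: +668 days → 14 November 2028.
Appellate Stay Credit: +545 days → 13 May 2030.

May 13, 2030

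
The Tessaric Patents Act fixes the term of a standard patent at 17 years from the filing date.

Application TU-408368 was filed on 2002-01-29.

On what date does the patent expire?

2019-01-29

Filing date + 17 years → 29 January 2019.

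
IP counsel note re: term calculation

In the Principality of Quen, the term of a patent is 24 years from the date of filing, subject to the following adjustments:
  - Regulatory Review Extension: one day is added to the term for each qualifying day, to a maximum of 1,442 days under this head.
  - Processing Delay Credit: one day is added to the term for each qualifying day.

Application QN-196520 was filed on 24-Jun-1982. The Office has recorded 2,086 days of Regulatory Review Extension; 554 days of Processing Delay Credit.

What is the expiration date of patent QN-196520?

2011-12-11

Base term: filing date + 24 years → 24 June 2006.
Regulatory Review Extension: 2086 days claimed exceeds the 1442-day cap, so +1442 days → 5 June 2010.
Processing Delay Credit: +554 days → 11 December 2011.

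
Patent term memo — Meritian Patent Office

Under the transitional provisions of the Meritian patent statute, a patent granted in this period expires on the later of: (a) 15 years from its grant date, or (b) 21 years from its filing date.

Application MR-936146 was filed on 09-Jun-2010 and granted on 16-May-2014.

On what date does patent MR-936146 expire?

(a) grant + 15 years → 16 May 2029.
(b) filing + 21 years → 9 June 2031.
Later of the two: 9 June 2031.

June 9, 2031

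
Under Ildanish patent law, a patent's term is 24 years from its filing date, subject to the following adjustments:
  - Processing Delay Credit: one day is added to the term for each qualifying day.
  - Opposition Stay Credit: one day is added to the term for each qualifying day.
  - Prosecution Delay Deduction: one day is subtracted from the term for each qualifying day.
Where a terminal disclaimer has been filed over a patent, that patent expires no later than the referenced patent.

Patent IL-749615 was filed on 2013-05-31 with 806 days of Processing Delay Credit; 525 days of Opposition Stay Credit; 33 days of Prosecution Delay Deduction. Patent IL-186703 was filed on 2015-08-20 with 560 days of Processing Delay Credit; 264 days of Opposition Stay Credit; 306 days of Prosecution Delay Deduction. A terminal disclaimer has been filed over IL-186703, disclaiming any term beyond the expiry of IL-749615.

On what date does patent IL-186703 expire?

Natural term of IL-186703:
  Base: filing + 24 years → 20 August 2039.
  Processing Delay Credit: +560 days → 2 March 2041.
  Opposition Stay Credit: +264 days → 21 November 2041.
  Prosecution Delay Deduction: −306 days → 19 January 2041.
Expiry of referenced patent IL-749615:
  Base: filing + 24 years → 31 May 2037.
  Processing Delay Credit: +806 days → 15 August 2039.
  Opposition Stay Credit: +525 days → 21 January 2041.
  Prosecution Delay Deduction: −33 days → 19 December 2040.
Terminal disclaimer: IL-186703 expires on the earlier of 19 January 2041 and 19 December 2040.

December 19, 2040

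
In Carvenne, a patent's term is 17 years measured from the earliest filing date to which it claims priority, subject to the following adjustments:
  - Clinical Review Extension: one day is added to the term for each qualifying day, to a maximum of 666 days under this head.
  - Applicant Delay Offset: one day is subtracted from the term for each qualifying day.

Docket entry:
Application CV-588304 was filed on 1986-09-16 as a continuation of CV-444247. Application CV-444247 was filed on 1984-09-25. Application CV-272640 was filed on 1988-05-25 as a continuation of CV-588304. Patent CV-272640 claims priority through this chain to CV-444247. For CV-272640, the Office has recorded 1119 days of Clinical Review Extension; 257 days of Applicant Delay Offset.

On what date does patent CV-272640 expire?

2002-11-08

Earliest priority filing: 25 September 1984.
Base term: 25 September 1984 + 17 years → 25 September 2001.
Clinical Review Extension: 1119 days claimed exceeds the 666-day cap, so +666 days → 23 July 2003.
Applicant Delay Offset: −257 days → 8 November 2002.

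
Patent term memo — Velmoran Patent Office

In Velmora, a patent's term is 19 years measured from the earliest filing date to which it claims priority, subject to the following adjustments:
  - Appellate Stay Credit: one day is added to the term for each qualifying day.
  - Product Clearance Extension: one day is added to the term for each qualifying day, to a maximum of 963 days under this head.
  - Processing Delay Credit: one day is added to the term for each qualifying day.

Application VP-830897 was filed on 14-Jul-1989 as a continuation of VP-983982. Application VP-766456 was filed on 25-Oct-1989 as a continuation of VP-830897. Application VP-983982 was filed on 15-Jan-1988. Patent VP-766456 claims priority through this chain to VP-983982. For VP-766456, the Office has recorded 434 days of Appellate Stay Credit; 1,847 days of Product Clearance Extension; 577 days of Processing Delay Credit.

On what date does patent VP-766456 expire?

Earliest priority filing: 15 January 1988.
Base term: 15 January 1988 + 19 years → 15 January 2007.
Appellate Stay Credit: +434 days → 24 March 2008.
Product Clearance Extension: 1847 days claimed exceeds the 963-day cap, so +963 days → 12 November 2010.
Processing Delay Credit: +577 days → 11 June 2012.

2012-06-11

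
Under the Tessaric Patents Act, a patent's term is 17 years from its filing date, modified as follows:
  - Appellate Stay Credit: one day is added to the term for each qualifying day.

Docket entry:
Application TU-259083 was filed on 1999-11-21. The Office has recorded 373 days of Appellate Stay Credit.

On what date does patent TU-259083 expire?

November 29, 2017

Base term: filing date + 17 years → 21 November 2016.
Appellate Stay Credit: +373 days → 29 November 2017.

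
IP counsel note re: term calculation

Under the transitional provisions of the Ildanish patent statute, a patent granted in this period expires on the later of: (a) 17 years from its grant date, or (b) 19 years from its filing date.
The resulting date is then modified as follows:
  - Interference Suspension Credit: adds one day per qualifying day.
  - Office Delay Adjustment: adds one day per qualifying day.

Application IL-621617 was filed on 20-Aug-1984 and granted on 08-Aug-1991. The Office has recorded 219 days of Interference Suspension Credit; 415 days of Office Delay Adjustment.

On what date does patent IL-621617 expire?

(a) grant + 17 years → 8 August 2008.
(b) filing + 19 years → 20 August 2003.
Later of the two: 8 August 2008.
Interference Suspension Credit: +219 days → 15 March 2009.
Office Delay Adjustment: +415 days → 4 May 2010.

May 4, 2010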